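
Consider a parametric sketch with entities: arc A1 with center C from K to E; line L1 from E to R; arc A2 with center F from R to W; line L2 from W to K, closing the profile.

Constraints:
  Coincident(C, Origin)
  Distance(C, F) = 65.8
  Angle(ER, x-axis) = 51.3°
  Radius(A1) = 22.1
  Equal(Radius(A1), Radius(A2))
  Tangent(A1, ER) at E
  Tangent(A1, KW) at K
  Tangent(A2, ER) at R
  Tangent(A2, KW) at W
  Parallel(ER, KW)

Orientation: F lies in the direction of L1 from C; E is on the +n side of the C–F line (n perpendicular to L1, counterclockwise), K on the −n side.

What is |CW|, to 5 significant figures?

69.412

The slot axis is L1's direction at 51.3°, so u = (cos 51.3°, sin 51.3°) = (0.62524, 0.78043) and n = (−sin 51.3°, cos 51.3°) = (-0.78043, 0.62524). C is at the origin and F lies 65.8 along u from C, so F = 65.8·u = (41.141, 51.352). Tangency of A1 to both parallel lines with radius 22.1 puts E and K at C ± 22.1·n: E = (-17.248, 13.818), K = (17.248, -13.818). Equal radii place R and W the same way about F: R = F + 22.1·n = (23.893, 65.170), W = F − 22.1·n = (58.388, 37.534). Then |CW| = |W − C| = 69.412.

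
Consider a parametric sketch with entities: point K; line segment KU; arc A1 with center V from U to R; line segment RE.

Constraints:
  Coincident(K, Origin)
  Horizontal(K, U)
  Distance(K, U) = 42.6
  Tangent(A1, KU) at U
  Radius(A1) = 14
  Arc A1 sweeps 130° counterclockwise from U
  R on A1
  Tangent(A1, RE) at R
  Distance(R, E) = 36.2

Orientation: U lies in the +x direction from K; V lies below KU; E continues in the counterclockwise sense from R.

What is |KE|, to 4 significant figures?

74.93

On A1, U sits at bearing 90° from V; a 130° counterclockwise sweep puts R at bearing 220°, so R = V + 14.0·(cos 220°, sin 220°) = (31.88, -23.00). The tangent condition forces VR to be normal to RE, so RE runs along (−sin 220°, cos 220°); with |RE| = 36.2, E = (55.14, -50.73). Then |KE| = |E − K| = 74.93.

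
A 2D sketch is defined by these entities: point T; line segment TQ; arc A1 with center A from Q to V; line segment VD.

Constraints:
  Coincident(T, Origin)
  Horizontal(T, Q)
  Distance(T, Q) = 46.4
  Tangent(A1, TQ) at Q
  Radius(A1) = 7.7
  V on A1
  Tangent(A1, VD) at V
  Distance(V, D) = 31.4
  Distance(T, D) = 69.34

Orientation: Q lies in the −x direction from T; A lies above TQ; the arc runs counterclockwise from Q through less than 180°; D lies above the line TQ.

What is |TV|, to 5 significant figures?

41.884

T is at the origin; T and Q share the same y with |TQ| = 46.4 and Q on the −x side, so Q = (-46.400, 0.0000). A1 meets TQ tangentially, so AQ is at right angles to TQ, so A = Q + (0, 7.7) = (-46.400, 7.7000). Since AV ⟂ VD (tangency), |AD| = √(7.7² + 31.4²) = 32.330 regardless of where V sits on A1. So D lies on both circle(T, 69.34) and circle(A, 32.330); the above-TQ intersection is D = (-58.107, 37.836). V is the foot of the tangent from D: V = (-40.093, 12.117).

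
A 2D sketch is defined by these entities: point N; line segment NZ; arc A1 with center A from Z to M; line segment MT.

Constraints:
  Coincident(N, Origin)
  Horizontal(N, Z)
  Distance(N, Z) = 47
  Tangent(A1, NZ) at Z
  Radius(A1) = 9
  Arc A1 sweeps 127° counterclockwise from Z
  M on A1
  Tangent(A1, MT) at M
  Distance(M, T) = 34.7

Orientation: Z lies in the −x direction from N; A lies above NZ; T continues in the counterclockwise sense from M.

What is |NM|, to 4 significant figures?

42.34

A1 meets NZ tangentially, so AZ is at right angles to NZ, so A = Z + (0, 9) = (-47.00, 9.000). On A1, Z sits at bearing -90° from A; a 127° counterclockwise sweep puts M at bearing 37°, so M = A + 9.0·(cos 37°, sin 37°) = (-39.81, 14.42). Then |NM| = |M − N| = 42.34.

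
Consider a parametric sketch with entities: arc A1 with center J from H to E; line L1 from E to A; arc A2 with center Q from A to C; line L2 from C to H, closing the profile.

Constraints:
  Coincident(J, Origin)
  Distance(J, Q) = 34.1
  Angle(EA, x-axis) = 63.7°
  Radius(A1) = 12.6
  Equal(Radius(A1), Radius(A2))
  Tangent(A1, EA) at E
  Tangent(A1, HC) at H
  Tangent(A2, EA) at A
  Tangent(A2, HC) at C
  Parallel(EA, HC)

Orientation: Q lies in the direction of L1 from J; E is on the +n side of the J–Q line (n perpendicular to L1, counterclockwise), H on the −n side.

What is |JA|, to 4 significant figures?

36.35

Tangency of A1 to both parallel lines with radius 12.6 puts E and H at J ± 12.6·n: E = (-11.30, 5.583), H = (11.30, -5.583). Equal radii place A and C the same way about Q: A = Q + 12.6·n = (3.813, 36.15), C = Q − 12.6·n = (26.40, 24.99). Then |JA| = |A − J| = 36.35.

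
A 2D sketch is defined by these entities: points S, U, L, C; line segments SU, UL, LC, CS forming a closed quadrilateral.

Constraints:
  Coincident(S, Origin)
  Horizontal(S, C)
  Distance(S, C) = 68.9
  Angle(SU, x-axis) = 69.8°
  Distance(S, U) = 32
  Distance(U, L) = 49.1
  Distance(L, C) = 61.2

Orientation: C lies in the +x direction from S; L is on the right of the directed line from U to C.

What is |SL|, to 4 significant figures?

21.89

Checks: |UL| = 49.10 ✓; |LC| = 61.20 ✓.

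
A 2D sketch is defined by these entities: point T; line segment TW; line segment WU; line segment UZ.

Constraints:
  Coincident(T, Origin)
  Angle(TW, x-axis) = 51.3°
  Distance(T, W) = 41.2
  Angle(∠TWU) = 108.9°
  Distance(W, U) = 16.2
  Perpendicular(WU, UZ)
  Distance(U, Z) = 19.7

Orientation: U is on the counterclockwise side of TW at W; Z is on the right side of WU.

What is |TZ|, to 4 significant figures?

65.70

∠TWU = 108.9°, so WU runs at 51.3° + (180° − 108.9°) = 122.4° from the x-axis; with |WU| = 16.2, U = W + 16.2·(cos 122.4°, sin 122.4°) = (17.08, 45.83). WU is perpendicular to UZ; with |UZ| = 19.7 on the right of WU, Z = U + 19.7·(0.8443, 0.5358) = (33.71, 56.39). Then |TZ| = |Z − T| = 65.70.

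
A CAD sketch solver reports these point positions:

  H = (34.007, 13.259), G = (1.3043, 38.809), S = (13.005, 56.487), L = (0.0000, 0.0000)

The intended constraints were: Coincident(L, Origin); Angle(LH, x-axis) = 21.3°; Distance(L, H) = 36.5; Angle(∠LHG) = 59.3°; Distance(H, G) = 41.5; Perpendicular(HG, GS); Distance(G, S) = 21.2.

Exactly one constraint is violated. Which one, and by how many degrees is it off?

Perpendicular(HG, GS) — off by 4.50°.

L = (0.00, 0.00) ✓; LH at 21.30° ✓; |LH| = 36.50 ✓; ∠LHG = 59.30° ✓; |HG| = 41.50 ✓; ∠(HG, GS) = 85.50° ✗; |GS| = 21.20 ✓.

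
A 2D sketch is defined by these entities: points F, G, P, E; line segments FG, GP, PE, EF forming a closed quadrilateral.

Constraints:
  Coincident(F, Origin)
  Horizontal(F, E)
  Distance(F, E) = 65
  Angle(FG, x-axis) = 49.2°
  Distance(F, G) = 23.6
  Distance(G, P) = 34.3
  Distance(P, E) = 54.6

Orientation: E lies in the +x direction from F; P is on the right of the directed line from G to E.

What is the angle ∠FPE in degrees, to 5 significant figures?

110.88°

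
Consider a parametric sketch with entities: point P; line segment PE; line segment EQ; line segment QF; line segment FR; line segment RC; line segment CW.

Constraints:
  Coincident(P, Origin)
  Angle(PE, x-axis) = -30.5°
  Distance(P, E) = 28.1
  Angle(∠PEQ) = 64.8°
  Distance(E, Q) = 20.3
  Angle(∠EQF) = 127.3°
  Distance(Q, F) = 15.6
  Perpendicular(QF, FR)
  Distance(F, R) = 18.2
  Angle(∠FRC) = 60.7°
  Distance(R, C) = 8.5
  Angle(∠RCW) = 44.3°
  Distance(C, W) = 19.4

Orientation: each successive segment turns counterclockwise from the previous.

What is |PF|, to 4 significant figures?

22.04

P is at the origin; PE runs at -30.5° with length 28.1, so E = (24.21, -14.26). ∠PEQ = 64.8° gives EQ at 84.70° from the x-axis; with |EQ| = 20.3, Q = (26.09, 5.951). ∠EQF = 127.3° gives QF at 137.4° from the x-axis; with |QF| = 15.6, F = (14.60, 16.51). Then |PF| = |F − P| = 22.04.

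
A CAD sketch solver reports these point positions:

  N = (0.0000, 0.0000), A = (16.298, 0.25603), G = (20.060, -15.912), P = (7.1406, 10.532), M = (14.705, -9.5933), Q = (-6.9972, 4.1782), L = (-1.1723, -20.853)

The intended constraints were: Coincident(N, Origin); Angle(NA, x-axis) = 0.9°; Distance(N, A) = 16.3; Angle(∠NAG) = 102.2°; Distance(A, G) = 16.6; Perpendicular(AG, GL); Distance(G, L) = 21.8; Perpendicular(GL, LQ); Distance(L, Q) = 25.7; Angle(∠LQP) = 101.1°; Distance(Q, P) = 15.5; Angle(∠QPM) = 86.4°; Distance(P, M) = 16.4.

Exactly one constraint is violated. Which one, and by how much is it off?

Distance(P, M) = 16.4 — off by 5.10.

N = (0.00, 0.00) ✓; NA at 0.9000° ✓; |NA| = 16.30 ✓; ∠NAG = 102.2° ✓; |AG| = 16.60 ✓; ∠(AG, GL) = 90.00° ✓; |GL| = 21.80 ✓; ∠(GL, LQ) = 90.00° ✓; |LQ| = 25.70 ✓; ∠LQP = 101.1° ✓; |QP| = 15.50 ✓; ∠QPM = 86.40° ✓; |PM| = 21.50 ✗.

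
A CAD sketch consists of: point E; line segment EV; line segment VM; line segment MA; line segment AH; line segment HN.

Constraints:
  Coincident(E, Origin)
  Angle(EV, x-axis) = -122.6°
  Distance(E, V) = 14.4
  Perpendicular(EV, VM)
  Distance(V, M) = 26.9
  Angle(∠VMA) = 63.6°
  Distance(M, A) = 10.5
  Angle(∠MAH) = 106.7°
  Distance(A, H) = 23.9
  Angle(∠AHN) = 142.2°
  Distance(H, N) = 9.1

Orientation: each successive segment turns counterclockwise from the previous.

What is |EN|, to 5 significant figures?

17.417

∠MAH = 106.7° gives AH at 157.10° from the x-axis; with |AH| = 23.9, H = (-5.9787, -6.8856). ∠AHN = 142.2° gives HN at -165.10° from the x-axis; with |HN| = 9.1, N = (-14.773, -9.2255). Then |EN| = |N − E| = 17.417.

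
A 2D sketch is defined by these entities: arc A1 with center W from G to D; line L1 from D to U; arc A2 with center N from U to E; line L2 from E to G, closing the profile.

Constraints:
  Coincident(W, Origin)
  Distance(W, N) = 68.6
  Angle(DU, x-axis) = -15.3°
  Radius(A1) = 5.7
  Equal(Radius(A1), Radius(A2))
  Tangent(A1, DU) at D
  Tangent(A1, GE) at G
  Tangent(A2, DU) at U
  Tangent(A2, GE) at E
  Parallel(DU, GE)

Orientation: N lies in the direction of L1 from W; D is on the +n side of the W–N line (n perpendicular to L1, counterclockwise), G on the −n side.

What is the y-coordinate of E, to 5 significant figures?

-23.600

The slot axis is L1's direction at -15.3°, so u = (cos -15.3°, sin -15.3°) = (0.96456, -0.26387) and n = (−sin -15.3°, cos -15.3°) = (0.26387, 0.96456). W is at the origin and N lies 68.6 along u from W, so N = 68.6·u = (66.169, -18.102). Tangency of A1 to both parallel lines with radius 5.7 puts D and G at W ± 5.7·n: D = (1.5041, 5.4980), G = (-1.5041, -5.4980). Equal radii place U and E the same way about N: U = N + 5.7·n = (67.673, -12.604), E = N − 5.7·n = (64.665, -23.600). So E.y = -23.600.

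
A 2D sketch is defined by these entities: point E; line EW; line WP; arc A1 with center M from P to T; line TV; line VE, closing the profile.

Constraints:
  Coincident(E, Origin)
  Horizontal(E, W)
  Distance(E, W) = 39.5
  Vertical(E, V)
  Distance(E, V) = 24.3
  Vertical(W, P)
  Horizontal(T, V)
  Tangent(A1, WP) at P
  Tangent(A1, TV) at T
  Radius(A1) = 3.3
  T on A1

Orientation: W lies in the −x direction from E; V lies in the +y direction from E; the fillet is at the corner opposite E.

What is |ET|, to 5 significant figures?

43.600

E is at the origin; E and W share the same y with |EW| = 39.5 and W on the −x side, so W = (-39.500, 0.0000). EV is vertical with |EV| = 24.3 and V on the +y side, so V = (0.0000, 24.300). The virtual corner opposite E is at (-39.500, 24.300). Since A1 is tangent to WP there, MP ⟂ WP and the tangent condition forces MT to be normal to TV, with radius 3.3, so the center M sits 3.3 in from both sides at M = (-36.200, 21.000). That places the tangent points at P = (-39.500, 21.000) on WP and T = (-36.200, 24.300) on TV. Then |ET| = |T − E| = 43.600.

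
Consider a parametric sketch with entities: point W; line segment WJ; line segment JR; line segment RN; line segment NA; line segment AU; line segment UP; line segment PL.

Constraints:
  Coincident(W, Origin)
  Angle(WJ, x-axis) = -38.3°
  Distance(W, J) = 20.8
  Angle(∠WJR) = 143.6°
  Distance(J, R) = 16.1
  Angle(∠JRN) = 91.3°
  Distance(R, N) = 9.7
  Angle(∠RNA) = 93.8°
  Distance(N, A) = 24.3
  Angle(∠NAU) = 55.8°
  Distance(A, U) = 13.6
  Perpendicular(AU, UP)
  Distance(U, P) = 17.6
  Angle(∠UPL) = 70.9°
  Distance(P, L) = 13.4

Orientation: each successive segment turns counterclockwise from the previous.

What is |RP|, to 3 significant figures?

8.76

W is at the origin; WJ runs at -38.3° with length 20.8, so J = (16.3, -12.9). ∠WJR = 143.6° gives JR at -1.90° from the x-axis; with |JR| = 16.1, R = (32.4, -13.4). ∠JRN = 91.3° gives RN at 86.8° from the x-axis; with |RN| = 9.7, N = (33.0, -3.74). ∠RNA = 93.8° gives NA at 173° from the x-axis; with |NA| = 24.3, A = (8.84, -0.779). ∠NAU = 55.8° gives AU at -62.8° from the x-axis; with |AU| = 13.6, U = (15.1, -12.9). The perpendicularity gives UP at right angles to AU, so UP runs at 27.2°; with |UP| = 17.6, P = (30.7, -4.83). Then |RP| = |P − R| = 8.76.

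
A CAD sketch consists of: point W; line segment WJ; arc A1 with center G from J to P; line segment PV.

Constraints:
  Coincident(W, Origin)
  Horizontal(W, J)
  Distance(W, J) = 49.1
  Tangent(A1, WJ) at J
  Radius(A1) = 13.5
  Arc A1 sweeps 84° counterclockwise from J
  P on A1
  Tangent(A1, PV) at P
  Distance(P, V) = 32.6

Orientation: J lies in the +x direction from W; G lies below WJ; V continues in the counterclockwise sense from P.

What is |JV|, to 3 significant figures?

47.6

W is at the origin; WJ is horizontal with |WJ| = 49.1 and J on the +x side, so J = (49.1, 0.00). A1 meets WJ tangentially, so GJ is at right angles to WJ, so G = J + (0, -13.5) = (49.1, -13.5). On A1, J sits at bearing 90° from G; an 84° counterclockwise sweep puts P at bearing 174°, so P = G + 13.5·(cos 174°, sin 174°) = (35.7, -12.1). The tangent condition forces GP to be normal to PV, so PV runs along (−sin 174°, cos 174°); with |PV| = 32.6, V = (32.3, -44.5). Then |JV| = |V − J| = 47.6.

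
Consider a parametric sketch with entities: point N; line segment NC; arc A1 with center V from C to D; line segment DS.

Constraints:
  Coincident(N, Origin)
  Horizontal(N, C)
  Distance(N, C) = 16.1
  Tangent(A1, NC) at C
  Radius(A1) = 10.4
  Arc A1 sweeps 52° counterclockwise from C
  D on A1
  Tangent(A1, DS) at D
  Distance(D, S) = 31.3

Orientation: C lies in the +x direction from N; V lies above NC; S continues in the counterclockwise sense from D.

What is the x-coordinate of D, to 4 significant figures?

24.30

N is at the origin; N and C share the same y with |NC| = 16.1 and C on the +x side, so C = (16.10, 0.000). Tangency of A1 to NC means the radius VC is perpendicular to NC, so V = C + (0, 10.4) = (16.10, 10.40). On A1, C sits at bearing -90° from V; a 52° counterclockwise sweep puts D at bearing -38°, so D = V + 10.4·(cos -38°, sin -38°) = (24.30, 3.997). So D.x = 24.30.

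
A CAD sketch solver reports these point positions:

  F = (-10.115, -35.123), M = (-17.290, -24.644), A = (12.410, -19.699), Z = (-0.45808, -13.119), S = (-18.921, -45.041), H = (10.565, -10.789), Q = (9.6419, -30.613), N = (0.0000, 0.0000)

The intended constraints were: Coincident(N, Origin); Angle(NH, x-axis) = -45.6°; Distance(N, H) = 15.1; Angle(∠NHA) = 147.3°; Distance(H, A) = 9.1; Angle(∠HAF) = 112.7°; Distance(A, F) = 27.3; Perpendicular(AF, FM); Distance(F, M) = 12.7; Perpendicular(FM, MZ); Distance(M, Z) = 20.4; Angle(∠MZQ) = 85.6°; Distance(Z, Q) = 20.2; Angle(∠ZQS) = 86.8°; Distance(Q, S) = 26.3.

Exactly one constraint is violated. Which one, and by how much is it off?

Distance(Q, S) = 26.3 — off by 5.70.

N = (0.00, 0.00) ✓; NH at -45.60° ✓; |NH| = 15.10 ✓; ∠NHA = 147.3° ✓; |HA| = 9.099 ✓; ∠HAF = 112.7° ✓; |AF| = 27.30 ✓; ∠(AF, FM) = 90.00° ✓; |FM| = 12.70 ✓; ∠(FM, MZ) = 90.00° ✓; |MZ| = 20.40 ✓; ∠MZQ = 85.60° ✓; |ZQ| = 20.20 ✓; ∠ZQS = 86.80° ✓; |QS| = 32.00 ✗.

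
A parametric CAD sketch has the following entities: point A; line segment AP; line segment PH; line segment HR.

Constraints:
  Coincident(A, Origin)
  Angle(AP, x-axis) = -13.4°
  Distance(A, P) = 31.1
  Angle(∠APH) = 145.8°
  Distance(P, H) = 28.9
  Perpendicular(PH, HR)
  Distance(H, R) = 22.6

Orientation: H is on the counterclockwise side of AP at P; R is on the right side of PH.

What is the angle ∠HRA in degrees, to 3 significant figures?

53.7°

∠APH = 145.8°, so PH runs at -13.4° + (180° − 145.8°) = 20.8° from the x-axis; with |PH| = 28.9, H = P + 28.9·(cos 20.8°, sin 20.8°) = (57.3, 3.06). PH is perpendicular to HR; with |HR| = 22.6 on the right of PH, R = H + 22.6·(0.355, -0.935) = (65.3, -18.1). Then cos ∠HRA = RH·RA / (|RH||RA|), giving 53.7°.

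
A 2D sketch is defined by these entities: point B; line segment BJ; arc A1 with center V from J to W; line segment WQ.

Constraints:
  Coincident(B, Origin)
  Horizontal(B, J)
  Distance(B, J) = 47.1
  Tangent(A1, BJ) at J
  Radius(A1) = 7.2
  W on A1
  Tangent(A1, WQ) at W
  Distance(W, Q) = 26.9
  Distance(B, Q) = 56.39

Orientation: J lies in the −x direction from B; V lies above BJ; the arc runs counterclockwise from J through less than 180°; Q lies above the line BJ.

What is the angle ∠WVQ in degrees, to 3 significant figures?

75.0°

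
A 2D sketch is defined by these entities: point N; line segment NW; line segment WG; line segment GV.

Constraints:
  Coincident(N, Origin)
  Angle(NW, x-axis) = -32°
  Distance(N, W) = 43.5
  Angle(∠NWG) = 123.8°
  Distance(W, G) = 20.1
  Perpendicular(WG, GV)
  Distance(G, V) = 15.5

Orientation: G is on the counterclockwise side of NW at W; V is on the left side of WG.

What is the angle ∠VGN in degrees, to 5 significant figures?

50.786°

∠NWG = 123.8°, so WG runs at -32.0° + (180° − 123.8°) = 24.200° from the x-axis; with |WG| = 20.1, G = W + 20.1·(cos 24.200°, sin 24.200°) = (55.224, -14.812). WG is perpendicular to GV; with |GV| = 15.5 on the left of WG, V = G + 15.5·(-0.40992, 0.91212) = (48.870, -0.67417). Then cos ∠VGN = GV·GN / (|GV||GN|), giving 50.786°.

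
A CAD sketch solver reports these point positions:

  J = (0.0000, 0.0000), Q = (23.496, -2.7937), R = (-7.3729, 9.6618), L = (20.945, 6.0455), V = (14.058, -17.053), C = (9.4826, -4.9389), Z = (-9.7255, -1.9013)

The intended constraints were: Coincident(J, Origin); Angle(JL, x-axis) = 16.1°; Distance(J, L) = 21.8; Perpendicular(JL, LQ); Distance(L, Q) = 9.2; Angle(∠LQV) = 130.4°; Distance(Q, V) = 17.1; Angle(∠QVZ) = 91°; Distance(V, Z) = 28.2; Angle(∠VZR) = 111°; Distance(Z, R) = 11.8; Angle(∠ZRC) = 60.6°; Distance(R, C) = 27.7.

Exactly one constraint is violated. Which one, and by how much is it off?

Distance(R, C) = 27.7 — off by 5.40.

J = (0.00, 0.00) ✓; JL at 16.10° ✓; |JL| = 21.80 ✓; ∠(JL, LQ) = 90.00° ✓; |LQ| = 9.200 ✓; ∠LQV = 130.4° ✓; |QV| = 17.10 ✓; ∠QVZ = 91.00° ✓; |VZ| = 28.20 ✓; ∠VZR = 111.0° ✓; |ZR| = 11.80 ✓; ∠ZRC = 60.60° ✓; |RC| = 22.30 ✗.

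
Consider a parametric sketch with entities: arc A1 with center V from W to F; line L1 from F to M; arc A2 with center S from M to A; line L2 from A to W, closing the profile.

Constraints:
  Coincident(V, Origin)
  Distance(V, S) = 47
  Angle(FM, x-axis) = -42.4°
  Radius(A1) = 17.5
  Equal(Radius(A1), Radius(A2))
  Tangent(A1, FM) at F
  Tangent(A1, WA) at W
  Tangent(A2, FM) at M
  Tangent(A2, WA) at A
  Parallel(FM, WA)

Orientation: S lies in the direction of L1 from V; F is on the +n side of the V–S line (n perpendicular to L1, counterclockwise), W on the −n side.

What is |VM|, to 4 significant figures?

50.15

Tangency of A1 to both parallel lines with radius 17.5 puts F and W at V ± 17.5·n: F = (11.80, 12.92), W = (-11.80, -12.92). Equal radii place M and A the same way about S: M = S + 17.5·n = (46.51, -18.77), A = S − 17.5·n = (22.91, -44.62). Then |VM| = |M − V| = 50.15.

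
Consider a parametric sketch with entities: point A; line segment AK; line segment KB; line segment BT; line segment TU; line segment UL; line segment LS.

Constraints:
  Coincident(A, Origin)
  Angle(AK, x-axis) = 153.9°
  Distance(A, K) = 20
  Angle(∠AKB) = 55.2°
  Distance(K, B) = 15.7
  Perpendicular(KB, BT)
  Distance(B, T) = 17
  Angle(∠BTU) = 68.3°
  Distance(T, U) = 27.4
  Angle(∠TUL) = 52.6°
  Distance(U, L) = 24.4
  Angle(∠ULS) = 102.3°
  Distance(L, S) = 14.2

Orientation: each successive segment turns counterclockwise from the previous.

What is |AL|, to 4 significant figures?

22.09

∠BTU = 68.3° gives TU at 120.4° from the x-axis; with |TU| = 27.4, U = (-12.65, 19.48). ∠TUL = 52.6° gives UL at -112.2° from the x-axis; with |UL| = 24.4, L = (-21.87, -3.108). Then |AL| = |L − A| = 22.09.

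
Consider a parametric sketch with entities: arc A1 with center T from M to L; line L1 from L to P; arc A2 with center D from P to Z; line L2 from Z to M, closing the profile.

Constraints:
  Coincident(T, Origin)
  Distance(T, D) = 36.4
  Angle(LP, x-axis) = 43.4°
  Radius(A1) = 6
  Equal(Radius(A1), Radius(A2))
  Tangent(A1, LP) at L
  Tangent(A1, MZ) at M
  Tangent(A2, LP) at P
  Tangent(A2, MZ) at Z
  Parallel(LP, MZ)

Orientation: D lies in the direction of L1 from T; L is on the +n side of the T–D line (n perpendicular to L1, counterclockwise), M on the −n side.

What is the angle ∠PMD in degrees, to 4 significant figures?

8.886°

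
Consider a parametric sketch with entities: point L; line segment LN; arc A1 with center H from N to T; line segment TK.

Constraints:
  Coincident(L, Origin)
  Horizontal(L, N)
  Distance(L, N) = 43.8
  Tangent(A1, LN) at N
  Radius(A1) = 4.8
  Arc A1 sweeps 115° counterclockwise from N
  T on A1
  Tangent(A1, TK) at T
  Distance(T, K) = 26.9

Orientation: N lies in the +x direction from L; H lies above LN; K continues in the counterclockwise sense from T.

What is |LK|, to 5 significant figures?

48.238

On A1, N sits at bearing -90° from H; a 115° counterclockwise sweep puts T at bearing 25°, so T = H + 4.8·(cos 25°, sin 25°) = (48.150, 6.8286). A1 meets TK tangentially, so HT is at right angles to TK, so TK runs along (−sin 25°, cos 25°); with |TK| = 26.9, K = (36.782, 31.208). Then |LK| = |K − L| = 48.238.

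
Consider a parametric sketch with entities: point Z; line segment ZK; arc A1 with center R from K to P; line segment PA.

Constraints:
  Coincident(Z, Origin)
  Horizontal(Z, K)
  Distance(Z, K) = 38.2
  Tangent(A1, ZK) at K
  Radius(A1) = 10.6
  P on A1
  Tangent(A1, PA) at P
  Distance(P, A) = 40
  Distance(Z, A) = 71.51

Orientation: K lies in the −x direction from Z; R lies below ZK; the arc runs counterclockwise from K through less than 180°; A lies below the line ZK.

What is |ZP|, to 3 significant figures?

49.8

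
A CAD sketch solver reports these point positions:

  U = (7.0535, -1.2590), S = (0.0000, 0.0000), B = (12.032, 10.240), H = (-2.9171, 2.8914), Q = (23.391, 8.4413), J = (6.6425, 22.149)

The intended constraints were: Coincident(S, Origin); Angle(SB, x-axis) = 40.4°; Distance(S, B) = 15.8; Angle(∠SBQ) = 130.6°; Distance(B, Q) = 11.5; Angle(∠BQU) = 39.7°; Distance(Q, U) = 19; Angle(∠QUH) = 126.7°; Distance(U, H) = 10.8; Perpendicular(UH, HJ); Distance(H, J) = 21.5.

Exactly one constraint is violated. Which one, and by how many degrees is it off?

Perpendicular(UH, HJ) — off by 3.80°.

S = (0.00, 0.00) ✓; SB at 40.40° ✓; |SB| = 15.80 ✓; ∠SBQ = 130.6° ✓; |BQ| = 11.50 ✓; ∠BQU = 39.70° ✓; |QU| = 19.00 ✓; ∠QUH = 126.7° ✓; |UH| = 10.80 ✓; ∠(UH, HJ) = 93.80° ✗; |HJ| = 21.50 ✓.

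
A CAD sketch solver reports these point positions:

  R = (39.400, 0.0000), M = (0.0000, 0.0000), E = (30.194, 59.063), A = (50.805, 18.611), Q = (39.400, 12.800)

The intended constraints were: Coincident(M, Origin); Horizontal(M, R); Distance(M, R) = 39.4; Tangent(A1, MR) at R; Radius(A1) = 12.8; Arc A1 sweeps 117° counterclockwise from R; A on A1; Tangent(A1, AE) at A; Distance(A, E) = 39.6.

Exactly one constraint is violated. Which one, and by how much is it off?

Distance(A, E) = 39.6 — off by 5.80.

M = (0.00, 0.00) ✓; M.y = 0.00, R.y = 0.00 ✓; |MR| = 39.40 ✓; ∠(QR, RM) = 90.00° ✓; |QR| = 12.80 ✓; bearing(Q→A) − bearing(Q→R) = 117.0° ✓; |QA| = 12.80 ✓; ∠(QA, AE) = 90.00° ✓; |AE| = 45.40 ✗.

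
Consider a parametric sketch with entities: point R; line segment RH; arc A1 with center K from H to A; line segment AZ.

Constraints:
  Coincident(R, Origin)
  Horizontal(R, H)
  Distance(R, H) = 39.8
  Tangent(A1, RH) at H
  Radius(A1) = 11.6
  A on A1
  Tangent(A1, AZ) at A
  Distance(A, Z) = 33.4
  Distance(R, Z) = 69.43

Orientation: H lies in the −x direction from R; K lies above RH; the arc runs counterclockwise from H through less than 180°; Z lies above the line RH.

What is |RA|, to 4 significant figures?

36.72

Checks: ∠(KH, HR) = 90.00° ✓; |KH| = 11.60 ✓; |KA| = 11.60 ✓; ∠(KA, AZ) = 90.00° ✓; |AZ| = 33.40 ✓; |RZ| = 69.43 ✓.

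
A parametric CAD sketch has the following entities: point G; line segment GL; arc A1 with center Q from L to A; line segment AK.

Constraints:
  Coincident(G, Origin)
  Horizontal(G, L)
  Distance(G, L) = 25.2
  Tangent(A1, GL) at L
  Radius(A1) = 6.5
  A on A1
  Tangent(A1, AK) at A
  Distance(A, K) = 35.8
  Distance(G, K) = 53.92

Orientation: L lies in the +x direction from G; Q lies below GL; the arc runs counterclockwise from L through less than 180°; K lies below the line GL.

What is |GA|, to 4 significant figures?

21.36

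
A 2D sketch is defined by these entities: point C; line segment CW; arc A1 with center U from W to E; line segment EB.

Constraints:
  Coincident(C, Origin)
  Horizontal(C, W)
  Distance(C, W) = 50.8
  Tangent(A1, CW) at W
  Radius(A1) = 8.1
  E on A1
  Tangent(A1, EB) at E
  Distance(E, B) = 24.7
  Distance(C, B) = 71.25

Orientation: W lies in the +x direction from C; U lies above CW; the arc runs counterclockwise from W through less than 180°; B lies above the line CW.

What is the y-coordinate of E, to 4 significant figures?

6.170

Checks: |UE| = 8.100 ✓; ∠(UE, EB) = 90.00° ✓; |EB| = 24.70 ✓; |CB| = 71.25 ✓.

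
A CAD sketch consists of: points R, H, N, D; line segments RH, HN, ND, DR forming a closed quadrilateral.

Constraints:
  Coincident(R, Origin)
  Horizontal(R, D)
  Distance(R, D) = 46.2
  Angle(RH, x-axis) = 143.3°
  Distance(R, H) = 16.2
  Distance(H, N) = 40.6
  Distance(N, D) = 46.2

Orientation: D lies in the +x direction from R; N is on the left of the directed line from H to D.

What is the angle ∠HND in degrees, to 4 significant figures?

87.16°

Checks: |HN| = 40.60 ✓; |ND| = 46.20 ✓.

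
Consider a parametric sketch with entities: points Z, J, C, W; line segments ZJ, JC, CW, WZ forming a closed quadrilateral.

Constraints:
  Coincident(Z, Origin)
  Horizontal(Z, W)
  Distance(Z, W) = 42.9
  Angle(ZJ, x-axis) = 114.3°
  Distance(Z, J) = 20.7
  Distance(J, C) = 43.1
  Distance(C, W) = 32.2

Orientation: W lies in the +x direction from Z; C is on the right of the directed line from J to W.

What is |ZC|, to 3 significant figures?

22.9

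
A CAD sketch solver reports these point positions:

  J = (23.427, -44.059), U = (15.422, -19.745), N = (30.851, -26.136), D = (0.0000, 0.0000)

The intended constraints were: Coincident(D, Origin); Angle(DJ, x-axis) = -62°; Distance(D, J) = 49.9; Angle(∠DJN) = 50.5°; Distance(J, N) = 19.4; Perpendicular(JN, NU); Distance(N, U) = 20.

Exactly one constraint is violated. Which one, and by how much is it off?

Distance(N, U) = 20 — off by 3.30.

D = (0.00, 0.00) ✓; DJ at -62.00° ✓; |DJ| = 49.90 ✓; ∠DJN = 50.50° ✓; |JN| = 19.40 ✓; ∠(JN, NU) = 90.00° ✓; |NU| = 16.70 ✗.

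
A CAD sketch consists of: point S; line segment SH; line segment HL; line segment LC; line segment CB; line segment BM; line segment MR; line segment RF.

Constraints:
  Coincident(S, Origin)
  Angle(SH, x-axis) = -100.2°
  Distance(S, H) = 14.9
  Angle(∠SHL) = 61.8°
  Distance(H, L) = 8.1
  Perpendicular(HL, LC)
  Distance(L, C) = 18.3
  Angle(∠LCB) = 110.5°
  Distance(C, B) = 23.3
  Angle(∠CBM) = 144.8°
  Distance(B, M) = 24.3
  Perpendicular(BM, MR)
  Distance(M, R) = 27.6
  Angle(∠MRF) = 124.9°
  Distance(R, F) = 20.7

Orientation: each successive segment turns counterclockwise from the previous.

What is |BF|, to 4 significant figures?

40.12

S is at the origin; SH runs at -100.2° with length 14.9, so H = (-2.639, -14.66). ∠SHL = 61.8° gives HL at 18.00° from the x-axis; with |HL| = 8.1, L = (5.065, -12.16). The perpendicularity gives LC at right angles to HL, so LC runs at 108.0°; with |LC| = 18.3, C = (-0.5900, 5.243). ∠LCB = 110.5° gives CB at 177.5° from the x-axis; with |CB| = 23.3, B = (-23.87, 6.259). ∠CBM = 144.8° gives BM at -147.3° from the x-axis; with |BM| = 24.3, M = (-44.32, -6.869). BM ⟂ MR, so MR runs at -57.30°; with |MR| = 27.6, R = (-29.41, -30.09). ∠MRF = 124.9° gives RF at -2.200° from the x-axis; with |RF| = 20.7, F = (-8.721, -30.89). Then |BF| = |F − B| = 40.12.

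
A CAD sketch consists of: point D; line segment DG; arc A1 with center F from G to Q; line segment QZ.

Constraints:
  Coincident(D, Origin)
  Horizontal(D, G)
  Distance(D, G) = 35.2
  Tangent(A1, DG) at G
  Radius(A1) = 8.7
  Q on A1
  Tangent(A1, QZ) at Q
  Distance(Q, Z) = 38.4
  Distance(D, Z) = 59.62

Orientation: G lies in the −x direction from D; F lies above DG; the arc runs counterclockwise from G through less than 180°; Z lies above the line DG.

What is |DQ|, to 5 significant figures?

28.757

D is at the origin; D and G share the same y with |DG| = 35.2 and G on the −x side, so G = (-35.200, 0.0000). Since A1 is tangent to DG there, FG ⟂ DG, so F = G + (0, 8.7) = (-35.200, 8.7000). Since FQ ⟂ QZ (tangency), |FZ| = √(8.7² + 38.4²) = 39.373 regardless of where Q sits on A1. So Z lies on both circle(D, 59.62) and circle(F, 39.373); the above-DG intersection is Z = (-35.264, 48.073). Q is the foot of the tangent from Z: Q = (-26.718, 10.636).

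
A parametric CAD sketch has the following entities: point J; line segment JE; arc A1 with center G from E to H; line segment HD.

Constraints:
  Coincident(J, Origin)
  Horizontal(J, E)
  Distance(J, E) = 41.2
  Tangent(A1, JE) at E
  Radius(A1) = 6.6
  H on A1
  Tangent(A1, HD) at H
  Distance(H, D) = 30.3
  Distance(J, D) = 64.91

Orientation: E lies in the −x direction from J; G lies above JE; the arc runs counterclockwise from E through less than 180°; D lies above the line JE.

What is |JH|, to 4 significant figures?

37.63

J is at the origin; J and E share the same y with |JE| = 41.2 and E on the −x side, so E = (-41.20, 0.000). Tangency of A1 to JE means the radius GE is perpendicular to JE, so G = E + (0, 6.6) = (-41.20, 6.600). Since GH ⟂ HD (tangency), |GD| = √(6.6² + 30.3²) = 31.01 regardless of where H sits on A1. So D lies on both circle(J, 64.91) and circle(G, 31.01); the above-JE intersection is D = (-55.09, 34.32). H is the foot of the tangent from D: H = (-36.06, 10.74).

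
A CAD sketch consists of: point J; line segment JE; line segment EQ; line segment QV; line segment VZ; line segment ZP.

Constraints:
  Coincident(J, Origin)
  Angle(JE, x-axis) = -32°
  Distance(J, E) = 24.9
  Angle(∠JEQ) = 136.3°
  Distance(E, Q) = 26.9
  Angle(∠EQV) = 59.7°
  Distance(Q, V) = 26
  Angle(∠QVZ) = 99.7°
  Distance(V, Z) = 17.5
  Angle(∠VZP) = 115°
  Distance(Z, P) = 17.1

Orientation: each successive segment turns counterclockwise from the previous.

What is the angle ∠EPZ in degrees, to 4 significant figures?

74.62°

J is at the origin; JE runs at -32.0° with length 24.9, so E = (21.12, -13.19). ∠JEQ = 136.3° gives EQ at 11.70° from the x-axis; with |EQ| = 26.9, Q = (47.46, -7.740). ∠EQV = 59.7° gives QV at 132.0° from the x-axis; with |QV| = 26.0, V = (30.06, 11.58). ∠QVZ = 99.7° gives VZ at -147.7° from the x-axis; with |VZ| = 17.5, Z = (15.27, 2.231). ∠VZP = 115.0° gives ZP at -82.70° from the x-axis; with |ZP| = 17.1, P = (17.44, -14.73). Then cos ∠EPZ = PE·PZ / (|PE||PZ|), giving 74.62°.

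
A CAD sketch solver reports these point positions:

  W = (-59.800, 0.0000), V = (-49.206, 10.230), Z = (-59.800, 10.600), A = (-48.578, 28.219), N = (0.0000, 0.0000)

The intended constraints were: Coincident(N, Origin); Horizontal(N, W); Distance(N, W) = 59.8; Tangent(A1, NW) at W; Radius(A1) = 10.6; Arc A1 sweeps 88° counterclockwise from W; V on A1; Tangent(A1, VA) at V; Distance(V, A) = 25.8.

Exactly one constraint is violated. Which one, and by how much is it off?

Distance(V, A) = 25.8 — off by 7.80.

N = (0.00, 0.00) ✓; N.y = 0.00, W.y = 0.00 ✓; |NW| = 59.80 ✓; ∠(ZW, WN) = 90.00° ✓; |ZW| = 10.60 ✓; bearing(Z→V) − bearing(Z→W) = 88.00° ✓; |ZV| = 10.60 ✓; ∠(ZV, VA) = 90.00° ✓; |VA| = 18.00 ✗.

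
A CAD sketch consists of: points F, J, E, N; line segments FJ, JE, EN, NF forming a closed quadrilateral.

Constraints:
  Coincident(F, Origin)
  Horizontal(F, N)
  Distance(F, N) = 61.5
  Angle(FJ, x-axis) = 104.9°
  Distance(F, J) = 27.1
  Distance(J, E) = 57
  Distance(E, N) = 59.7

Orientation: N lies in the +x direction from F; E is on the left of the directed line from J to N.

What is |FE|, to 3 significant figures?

69.9

F is at the origin; FN is horizontal with |FN| = 61.5 and N in +x, so N = (61.5, 0). FJ runs at 104.9° with |FJ| = 27.1, so J = (-6.97, 26.2). E is determined by |JE| = 57.0 and |EN| = 59.7 together: it lies at the intersection of circle(J, 57.0) and circle(N, 59.7). With |JN| = 73.3, the foot of the radical line on JN is 34.5 from J and the perpendicular offset is √(57.0² − 34.5²) = 45.4. Taking the left-of-JN solution: E = (41.5, 56.2).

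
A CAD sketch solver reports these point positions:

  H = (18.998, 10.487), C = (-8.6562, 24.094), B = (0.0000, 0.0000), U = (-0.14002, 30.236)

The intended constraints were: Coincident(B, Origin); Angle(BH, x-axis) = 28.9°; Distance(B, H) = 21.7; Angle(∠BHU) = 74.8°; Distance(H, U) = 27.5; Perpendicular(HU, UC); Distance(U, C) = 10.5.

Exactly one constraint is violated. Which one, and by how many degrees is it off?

Perpendicular(HU, UC) — off by 8.30°.

B = (0.00, 0.00) ✓; BH at 28.90° ✓; |BH| = 21.70 ✓; ∠BHU = 74.80° ✓; |HU| = 27.50 ✓; ∠(HU, UC) = 81.70° ✗; |UC| = 10.50 ✓.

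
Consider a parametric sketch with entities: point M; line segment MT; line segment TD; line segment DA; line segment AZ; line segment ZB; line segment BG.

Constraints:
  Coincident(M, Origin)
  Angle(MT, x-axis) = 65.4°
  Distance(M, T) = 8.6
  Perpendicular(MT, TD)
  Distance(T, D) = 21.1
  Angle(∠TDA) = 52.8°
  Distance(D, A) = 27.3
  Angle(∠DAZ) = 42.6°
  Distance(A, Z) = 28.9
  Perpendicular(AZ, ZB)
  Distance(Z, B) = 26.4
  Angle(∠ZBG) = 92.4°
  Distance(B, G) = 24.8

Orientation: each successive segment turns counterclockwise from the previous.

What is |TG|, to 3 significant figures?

34.9

AZ ⟂ ZB, so ZB runs at 150°; with |ZB| = 26.4, B = (-18.1, 28.2). ∠ZBG = 92.4° gives BG at -122° from the x-axis; with |BG| = 24.8, G = (-31.4, 7.25). Then |TG| = |G − T| = 34.9.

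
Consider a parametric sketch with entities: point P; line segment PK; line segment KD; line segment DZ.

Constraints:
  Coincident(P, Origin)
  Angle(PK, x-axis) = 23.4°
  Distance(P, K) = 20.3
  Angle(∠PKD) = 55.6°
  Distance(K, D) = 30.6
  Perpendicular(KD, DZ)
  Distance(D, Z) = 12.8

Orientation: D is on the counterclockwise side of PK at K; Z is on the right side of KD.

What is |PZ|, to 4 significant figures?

35.20

∠PKD = 55.6°, so KD runs at 23.4° + (180° − 55.6°) = 147.8° from the x-axis; with |KD| = 30.6, D = K + 30.6·(cos 147.8°, sin 147.8°) = (-7.263, 24.37). KD is perpendicular to DZ; with |DZ| = 12.8 on the right of KD, Z = D + 12.8·(0.5329, 0.8462) = (-0.4423, 35.20). Then |PZ| = |Z − P| = 35.20.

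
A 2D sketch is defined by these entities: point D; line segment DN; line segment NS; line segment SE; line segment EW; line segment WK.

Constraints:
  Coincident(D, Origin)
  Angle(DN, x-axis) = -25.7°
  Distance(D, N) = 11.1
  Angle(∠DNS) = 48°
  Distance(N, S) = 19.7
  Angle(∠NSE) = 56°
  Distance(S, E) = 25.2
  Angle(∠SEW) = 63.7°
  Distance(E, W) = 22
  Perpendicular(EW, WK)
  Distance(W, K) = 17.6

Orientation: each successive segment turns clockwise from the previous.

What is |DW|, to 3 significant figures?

14.3

∠NSE = 56.0° gives SE at 78.3° from the x-axis; with |SE| = 25.2, E = (-3.11, 12.4). ∠SEW = 63.7° gives EW at -38.0° from the x-axis; with |EW| = 22.0, W = (14.2, -1.16). Then |DW| = |W − D| = 14.3.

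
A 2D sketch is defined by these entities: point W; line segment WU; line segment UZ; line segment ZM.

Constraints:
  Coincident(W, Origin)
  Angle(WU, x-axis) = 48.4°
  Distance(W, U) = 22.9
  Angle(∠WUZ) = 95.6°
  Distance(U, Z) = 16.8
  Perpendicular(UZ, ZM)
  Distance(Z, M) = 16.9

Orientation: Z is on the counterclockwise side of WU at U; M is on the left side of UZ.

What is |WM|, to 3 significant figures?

19.9

∠WUZ = 95.6°, so UZ runs at 48.4° + (180° − 95.6°) = 133° from the x-axis; with |UZ| = 16.8, Z = U + 16.8·(cos 133°, sin 133°) = (3.79, 29.5). UZ ⟂ ZM; with |ZM| = 16.9 on the left of UZ, M = Z + 16.9·(-0.734, -0.679) = (-8.61, 18.0). Then |WM| = |M − W| = 19.9.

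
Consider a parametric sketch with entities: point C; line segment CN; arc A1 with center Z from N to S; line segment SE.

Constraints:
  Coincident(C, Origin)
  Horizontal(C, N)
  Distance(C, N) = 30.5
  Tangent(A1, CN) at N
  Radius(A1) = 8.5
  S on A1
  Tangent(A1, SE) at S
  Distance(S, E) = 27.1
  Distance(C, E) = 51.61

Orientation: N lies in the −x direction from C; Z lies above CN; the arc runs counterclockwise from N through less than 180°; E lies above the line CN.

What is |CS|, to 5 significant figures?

26.445

C is at the origin; CN is horizontal with |CN| = 30.5 and N on the −x side, so N = (-30.500, 0.0000). The tangent condition forces ZN to be normal to CN, so Z = N + (0, 8.5) = (-30.500, 8.5000). Since ZS ⟂ SE (tangency), |ZE| = √(8.5² + 27.1²) = 28.402 regardless of where S sits on A1. So E lies on both circle(C, 51.61) and circle(Z, 28.402); the above-CN intersection is E = (-36.788, 36.197). S is the foot of the tangent from E: S = (-23.154, 12.776).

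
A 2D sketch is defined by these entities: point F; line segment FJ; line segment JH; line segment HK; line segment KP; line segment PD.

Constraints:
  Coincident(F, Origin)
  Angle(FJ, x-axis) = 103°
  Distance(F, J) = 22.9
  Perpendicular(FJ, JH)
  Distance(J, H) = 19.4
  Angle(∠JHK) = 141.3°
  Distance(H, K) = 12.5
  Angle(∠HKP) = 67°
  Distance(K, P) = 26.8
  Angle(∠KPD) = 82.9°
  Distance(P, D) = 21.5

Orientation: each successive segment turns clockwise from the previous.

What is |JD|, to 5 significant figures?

2.2669

F is at the origin; FJ runs at 103.0° with length 22.9, so J = (-5.1514, 22.313). The perpendicularity gives JH at right angles to FJ, so JH runs at 13.000°; with |JH| = 19.4, H = (13.751, 26.677). ∠JHK = 141.3° gives HK at -25.700° from the x-axis; with |HK| = 12.5, K = (25.015, 21.256). ∠HKP = 67.0° gives KP at -138.70° from the x-axis; with |KP| = 26.8, P = (4.8810, 3.5683). ∠KPD = 82.9° gives PD at 124.20° from the x-axis; with |PD| = 21.5, D = (-7.2038, 21.351). Then |JD| = |D − J| = 2.2669.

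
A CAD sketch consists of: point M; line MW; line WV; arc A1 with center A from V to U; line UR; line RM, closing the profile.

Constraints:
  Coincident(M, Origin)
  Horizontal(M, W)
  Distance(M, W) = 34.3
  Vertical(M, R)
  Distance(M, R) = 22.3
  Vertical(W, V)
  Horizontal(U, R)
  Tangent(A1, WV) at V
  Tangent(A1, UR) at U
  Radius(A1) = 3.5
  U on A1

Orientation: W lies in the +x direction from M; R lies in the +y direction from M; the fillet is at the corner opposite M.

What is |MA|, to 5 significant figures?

36.084

M is at the origin; MW is horizontal with |MW| = 34.3 and W on the +x side, so W = (34.300, 0.0000). MR is vertical with |MR| = 22.3 and R on the +y side, so R = (0.0000, 22.300). The virtual corner opposite M is at (34.300, 22.300). The tangent condition forces AV to be normal to WV and tangency of A1 to UR means the radius AU is perpendicular to UR, with radius 3.5, so the center A sits 3.5 in from both sides at A = (30.800, 18.800). Then |MA| = |A − M| = 36.084.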